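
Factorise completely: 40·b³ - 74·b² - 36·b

Pull out the common factor 2·b, then factor the remaining trinomial.

2·b·(4·b - 9)·(5·b + 2)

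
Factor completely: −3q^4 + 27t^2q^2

3q^2(3t − q)(3t + q)

Every term has a factor of 3q^2. Then 9t^2 − q^2 = (3t)² − (q)².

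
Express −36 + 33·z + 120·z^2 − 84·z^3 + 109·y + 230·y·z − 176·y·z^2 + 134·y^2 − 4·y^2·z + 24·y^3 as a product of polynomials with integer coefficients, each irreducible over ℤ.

(2·y − 6·z + 9)·(3·y + 7·z + 4)·(4·y + 2·z − 1)

Group: 2·y·(12·y^2 + 34·y·z + 13·y + 14·z^2 + z − 4) + (−6·z + 9)·(12·y^2 + 34·y·z + 13·y + 14·z^2 + z − 4); both groups contain (12·y^2 + 34·y·z + 13·y + 14·z^2 + z − 4), so (2·y − 6·z + 9) is a factor with cofactor 12·y^2 + 34·y·z + 13·y + 14·z^2 + z − 4.
The cofactor groups again: 12·y^2 + 34·y·z + 13·y + 14·z^2 + z − 4 = 4·y·(3·y + 7·z + 4) + (2·z − 1)·(3·y + 7·z + 4); both groups contain (3·y + 7·z + 4), giving (4·y + 2·z − 1)·(3·y + 7·z + 4).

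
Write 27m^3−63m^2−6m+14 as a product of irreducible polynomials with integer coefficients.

Group as (27m^3−6m) + (−63m^2+14) = 3m(9m^2−2) − 7(9m^2−2).
Both groups share the factor (9m^2−2).

(3m−7)(9m^2−2)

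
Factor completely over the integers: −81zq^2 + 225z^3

Pull out the common factor 9z; 25z^2 − 9q^2 is a difference of squares.

9z(5z − 3q)(5z + 3q)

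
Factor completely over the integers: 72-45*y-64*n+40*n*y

(5*y-8)*(8*n-9)

Group as (40*n*y-64*n) + (-45*y+72) = 8*n*(5*y-8) - 9*(5*y-8).
Both groups share the factor (5*y-8).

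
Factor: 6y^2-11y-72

(2y-9)(3y+8)

Need a pair with product 6·(-72) = -432 and sum -11: that's 16 and -27.
Split the middle term: 6y^2+16y - 27y-72 = 2y(3y+8) - 9(3y+8).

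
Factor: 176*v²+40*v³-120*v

8*v*(5*v-3)*(v+5)

Pull out the common factor 8*v, then factor the remaining trinomial.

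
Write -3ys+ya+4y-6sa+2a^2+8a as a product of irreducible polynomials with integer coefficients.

-(3s-a-4)(y+2a)

Group: -y(3s-a-4) - 2a(3s-a-4); both groups contain (3s-a-4).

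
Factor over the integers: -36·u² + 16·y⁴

Every term has a factor of 4; factoring it out leaves -9·u² + 4·y⁴.
Recognize a difference of squares with the parts 2·y² and 3·u.

-4·(3·u + 2·y²)·(3·u - 2·y²)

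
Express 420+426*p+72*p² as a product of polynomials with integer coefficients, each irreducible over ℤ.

6*(3*p+14)*(4*p+5)

Pull out the common factor 6, then factor the remaining trinomial.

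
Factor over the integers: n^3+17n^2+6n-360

Among the possible rational roots, n = -6 is a root, giving the factor (n+6) and quotient n^2+11n-60.
The remaining quadratic factors as (n-4)(n+15).

(n+15)(n+6)(n-4)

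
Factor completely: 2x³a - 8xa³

Pull out the common factor 2xa; x² - 4a² is a difference of squares.

2ax(x - 2a)(x + 2a)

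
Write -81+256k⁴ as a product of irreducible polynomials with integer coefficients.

(4k+3)(4k-3)(16k²+9)

Write as (16k²)² − (9)², then factor 16k²-9 once more.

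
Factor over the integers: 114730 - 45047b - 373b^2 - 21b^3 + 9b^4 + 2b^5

(2b - 5)(b + 14)(b - 11)(b^2 + 4b + 149)

Among the possible rational roots, b = 11 is a root, so (b - 11) divides it; the quotient is 2b^4 + 31b^3 + 320b^2 + 3147b - 10430.
Next, b = 5/2 is a root, giving the factor (2b - 5) and quotient b^3 + 18b^2 + 205b + 2086.
Then b = -14 is a root, giving the factor (b + 14) and quotient b^2 + 4b + 149.
The quadratic b^2 + 4b + 149 has discriminant -580 < 0 and is irreducible over ℤ.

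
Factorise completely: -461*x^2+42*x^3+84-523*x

(6*x+7)*(7*x-1)*(x-12)

Testing divisors of the constant over divisors of the leading coefficient, x = 1/7 is a root, so (7*x-1) is a factor; dividing leaves 6*x^2-65*x-84.
The remaining quadratic factors as (x-12)(6*x+7).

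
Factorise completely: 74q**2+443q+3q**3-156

(3q-1)(q+12)(q+13)

Testing divisors of the constant over divisors of the leading coefficient, q = -13 is a root, so (q+13) divides it; the quotient is 3q**2+35q-12.
The remaining quadratic factors as (q+12)(3q-1).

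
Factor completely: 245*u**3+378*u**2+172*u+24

(5*u+2)*(7*u+2)*(7*u+6)

Trying the rational-root candidates, u = -6/7 is a root, giving the factor (7*u+6) and quotient 35*u**2+24*u+4.
The remaining quadratic factors as (7*u+2)(5*u+2).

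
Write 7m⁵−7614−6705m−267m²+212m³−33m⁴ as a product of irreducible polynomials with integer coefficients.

(7m+9)(m+3)(m−6)(m²−3m+47)

Among the possible rational roots, m = 6 is a root, so (m−6) is a factor; dividing leaves 7m⁴+9m³+266m²+1329m+1269.
Continuing, m = −9/7 is a root, giving the factor (7m+9) and quotient m³+38m+141.
Continuing, m = −3 is a root, so (m+3) divides it; the quotient is m²−3m+47.
The quadratic m²−3m+47 has discriminant −179 < 0 and is irreducible over ℤ.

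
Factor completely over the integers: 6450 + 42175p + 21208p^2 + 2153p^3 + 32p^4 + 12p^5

(2p + 5)(6p + 1)(p + 6)(p^2 - 6p + 215)

Among the possible rational roots, p = -5/2 is a root, giving the factor (2p + 5) and quotient 6p^4 + p^3 + 1074p^2 + 7919p + 1290.
Then p = -1/6 is a root, so (6p + 1) divides it; the quotient is p^3 + 179p + 1290.
Continuing, p = -6 is a root, so (p + 6) is a factor; dividing leaves p^2 - 6p + 215.
The quadratic p^2 - 6p + 215 has discriminant -824 < 0 and is irreducible over ℤ.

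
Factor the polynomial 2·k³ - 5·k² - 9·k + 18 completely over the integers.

(2·k - 3)·(k + 2)·(k - 3)

By the rational root theorem, k = -2 is a root, giving the factor (k + 2) and quotient 2·k² - 9·k + 9.
The remaining quadratic factors as (k - 3)(2·k - 3).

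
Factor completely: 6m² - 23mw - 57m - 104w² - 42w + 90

Group: 3m(2m - 13w - 15) + (8w - 6)(2m - 13w - 15); both groups contain (2m - 13w - 15).

(2m - 13w - 15)(3m + 8w - 6)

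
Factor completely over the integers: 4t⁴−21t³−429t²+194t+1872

(4t−9)(t+2)(t+8)(t−13)

Among the possible rational roots, t = −8 is a root, so (t+8) is a factor; dividing leaves 4t³−53t²−5t+234.
Continuing, t = 13 is a root, giving the factor (t−13) and quotient 4t²−t−18.
The remaining quadratic factors as (4t−9)(t+2).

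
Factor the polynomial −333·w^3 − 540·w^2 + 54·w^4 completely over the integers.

9·w^2·(2·w − 15)·(3·w + 4)

Pull out the common factor 9·w^2, then factor the remaining trinomial.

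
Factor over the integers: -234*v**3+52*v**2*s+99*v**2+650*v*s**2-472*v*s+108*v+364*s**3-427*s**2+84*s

-(2*v-4*s+1)*(13*v+13*s-12)*(9*v+7*s)

Group: 9*v*(-26*v**2+26*v*s+11*v+52*s**2-61*s+12) + 7*s*(-26*v**2+26*v*s+11*v+52*s**2-61*s+12); both groups contain (-26*v**2+26*v*s+11*v+52*s**2-61*s+12), so (9*v+7*s) is a factor with cofactor -26*v**2+26*v*s+11*v+52*s**2-61*s+12.
The cofactor groups again: -26*v**2+26*v*s+11*v+52*s**2-61*s+12 = -13*v*(2*v-4*s+1) + (-13*s+12)*(2*v-4*s+1); both groups contain (2*v-4*s+1), giving -(13*v+13*s-12)*(2*v-4*s+1).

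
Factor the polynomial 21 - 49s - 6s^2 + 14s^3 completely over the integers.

Group as (14s^3 - 49s) + (-6s^2 + 21) = 7s(2s^2 - 7) - 3(2s^2 - 7).
Both groups share the factor (2s^2 - 7).

(7s - 3)(2s^2 - 7)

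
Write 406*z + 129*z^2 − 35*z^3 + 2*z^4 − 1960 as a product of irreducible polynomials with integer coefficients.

By the rational root theorem, z = 4 is a root, so (z − 4) is a factor; dividing leaves 2*z^3 − 27*z^2 + 21*z + 490.
Next, z = −7/2 is a root, so (2*z + 7) is a factor; dividing leaves z^2 − 17*z + 70.
The remaining quadratic factors as (z − 7)(z − 10).

(2*z + 7)*(z − 10)*(z − 4)*(z − 7)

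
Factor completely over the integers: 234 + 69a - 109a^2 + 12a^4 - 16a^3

(2a + 3)(6a + 13)(a - 2)(a - 3)

By the rational root theorem, a = 2 is a root, giving the factor (a - 2) and quotient 12a^3 + 8a^2 - 93a - 117.
Continuing, a = 3 is a root, so (a - 3) is a factor; dividing leaves 12a^2 + 44a + 39.
The remaining quadratic factors as (6a + 13)(2a + 3).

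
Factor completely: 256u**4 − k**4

(4u − k)(4u + k)(16u**2 + k**2)

(4u)⁴ − (k)⁴ = ((4u)² − (k)²)((4u)² + (k)²); the first factor splits again, the second (16u**2 + k**2) is irreducible.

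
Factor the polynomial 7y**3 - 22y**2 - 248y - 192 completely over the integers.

(7y + 6)(y + 4)(y - 8)

Trying the rational-root candidates, y = -6/7 is a root, giving the factor (7y + 6) and quotient y**2 - 4y - 32.
The remaining quadratic factors as (y - 8)(y + 4).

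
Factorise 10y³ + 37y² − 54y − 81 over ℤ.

By the rational root theorem, y = −9/2 is a root, so (2y + 9) is a factor; dividing leaves 5y² − 4y − 9.
The remaining quadratic factors as (5y − 9)(y + 1).

(2y + 9)(5y − 9)(y + 1)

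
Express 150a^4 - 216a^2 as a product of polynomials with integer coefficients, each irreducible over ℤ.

6a^2(5a + 6)(5a - 6)

Every term has a factor of 6a^2. Then 25a^2 - 36 = (5a)² − (6)².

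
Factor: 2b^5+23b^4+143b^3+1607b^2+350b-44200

(2b+13)(b+10)(b-4)(b^2-b+85)

By the rational root theorem, b = -13/2 is a root, so (2b+13) is a factor; dividing leaves b^4+5b^3+39b^2+550b-3400.
Continuing, b = 4 is a root, so (b-4) is a factor; dividing leaves b^3+9b^2+75b+850.
Next, b = -10 is a root, so (b+10) is a factor; dividing leaves b^2-b+85.
The quadratic b^2-b+85 has discriminant -339 < 0 and is irreducible over ℤ.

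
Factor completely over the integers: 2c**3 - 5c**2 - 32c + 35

Trying the rational-root candidates, c = 1 is a root, giving the factor (c - 1) and quotient 2c**2 - 3c - 35.
The remaining quadratic factors as (2c + 7)(c - 5).

(2c + 7)(c - 1)(c - 5)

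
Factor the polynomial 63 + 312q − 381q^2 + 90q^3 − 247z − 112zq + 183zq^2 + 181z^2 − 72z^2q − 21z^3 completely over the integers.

Group: z(−21z^2 + 33zq + 34z + 18q^2 − 51q − 9) + (5q − 7)(−21z^2 + 33zq + 34z + 18q^2 − 51q − 9); both groups contain (−21z^2 + 33zq + 34z + 18q^2 − 51q − 9), so (z + 5q − 7) is a factor with cofactor −21z^2 + 33zq + 34z + 18q^2 − 51q − 9.
The cofactor groups again: −21z^2 + 33zq + 34z + 18q^2 − 51q − 9 = −7z(3z − 6q − 1) + (−3q + 9)(3z − 6q − 1); both groups contain (3z − 6q − 1), giving −(7z + 3q − 9)(3z − 6q − 1).

−(3z − 6q − 1)(7z + 3q − 9)(z + 5q − 7)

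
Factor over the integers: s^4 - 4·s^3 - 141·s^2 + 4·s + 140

By the rational root theorem, s = -10 is a root, so (s + 10) is a factor; dividing leaves s^3 - 14·s^2 - s + 14.
Then s = -1 is a root, so (s + 1) is a factor; dividing leaves s^2 - 15·s + 14.
The remaining quadratic factors as (s - 14)(s - 1).

(s + 1)·(s + 10)·(s - 1)·(s - 14)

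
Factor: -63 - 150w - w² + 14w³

(2w - 7)(7w + 3)(w + 3)

Among the possible rational roots, w = 7/2 is a root, so (2w - 7) is a factor; dividing leaves 7w² + 24w + 9.
The remaining quadratic factors as (7w + 3)(w + 3).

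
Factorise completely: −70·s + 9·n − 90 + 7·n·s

(7·s + 9)·(n − 10)

Group as (7·n·s + 9·n) + (−70·s − 90) = n·(7·s + 9) − 10·(7·s + 9).
Both groups share the factor (7·s + 9).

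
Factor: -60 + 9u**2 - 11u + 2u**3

(2u - 5)(u + 3)(u + 4)

Trying the rational-root candidates, u = -3 is a root, giving the factor (u + 3) and quotient 2u**2 + 3u - 20.
The remaining quadratic factors as (2u - 5)(u + 4).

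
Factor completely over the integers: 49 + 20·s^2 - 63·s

(4·s - 7)·(5·s - 7)

Need a pair with product 20·49 = 980 and sum -63: that's -28 and -35.
Split the middle term: 20·s^2 - 28·s - 35·s + 49 = 4·s·(5·s - 7) - 7·(5·s - 7).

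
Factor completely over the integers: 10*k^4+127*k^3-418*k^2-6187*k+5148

Trying the rational-root candidates, k = 4/5 is a root, so (5*k-4) is a factor; dividing leaves 2*k^3+27*k^2-62*k-1287.
Next, k = -11 is a root, so (k+11) is a factor; dividing leaves 2*k^2+5*k-117.
The remaining quadratic factors as (k+9)(2*k-13).

(2*k-13)*(5*k-4)*(k+11)*(k+9)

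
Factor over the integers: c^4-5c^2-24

(c^2+3)(c^2-8)

Substitute u = c^2 to get a quadratic in u, then factor.
c^2+3 is irreducible over ℤ (always positive, so no real roots).
c^2-8 is irreducible over ℤ (8 is not a perfect square).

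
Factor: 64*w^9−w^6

Factor out w^6 first: what remains is 64*w^3−1.
Recognize a difference of cubes with the parts 4*w and 1.

w^6*(4*w−1)*(16*w^2+4*w+1)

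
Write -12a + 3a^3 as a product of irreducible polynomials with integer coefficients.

3a(a + 2)(a - 2)

Factor out 3a, leaving a^2 - 4, which is a difference of two squares.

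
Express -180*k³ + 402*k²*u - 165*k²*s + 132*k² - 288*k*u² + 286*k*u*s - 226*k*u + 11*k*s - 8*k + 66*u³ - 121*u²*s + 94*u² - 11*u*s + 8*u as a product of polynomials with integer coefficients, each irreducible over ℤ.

Group: 12*k*(-15*k² + 26*k*u + k - 11*u² - u) + (-6*u + 11*s - 8)*(-15*k² + 26*k*u + k - 11*u² - u); both groups contain (-15*k² + 26*k*u + k - 11*u² - u), so (12*k - 6*u + 11*s - 8) is a factor with cofactor -15*k² + 26*k*u + k - 11*u² - u.
The cofactor groups again: -15*k² + 26*k*u + k - 11*u² - u = -k*(15*k - 11*u - 1) + u*(15*k - 11*u - 1); both groups contain (15*k - 11*u - 1), giving -(k - u)*(15*k - 11*u - 1).

-(12*k - 6*u + 11*s - 8)*(15*k - 11*u - 1)*(k - u)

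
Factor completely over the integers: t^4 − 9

(t^2 + 3)·(t^2 − 3)

Substitute u = t^2 to get a quadratic in u, then factor.
t^2 − 3 is irreducible over ℤ (3 is not a perfect square).
t^2 + 3 is irreducible over ℤ (always positive, so no real roots).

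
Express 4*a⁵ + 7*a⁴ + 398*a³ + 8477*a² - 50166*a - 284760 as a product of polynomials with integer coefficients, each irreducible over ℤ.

(4*a + 15)*(a + 12)*(a - 7)*(a² - 7*a + 226)

Testing divisors of the constant over divisors of the leading coefficient, a = -12 is a root, so (a + 12) is a factor; dividing leaves 4*a⁴ - 41*a³ + 890*a² - 2203*a - 23730.
Continuing, a = 7 is a root, so (a - 7) is a factor; dividing leaves 4*a³ - 13*a² + 799*a + 3390.
Continuing, a = -15/4 is a root, giving the factor (4*a + 15) and quotient a² - 7*a + 226.
The quadratic a² - 7*a + 226 has discriminant -855 < 0 and is irreducible over ℤ.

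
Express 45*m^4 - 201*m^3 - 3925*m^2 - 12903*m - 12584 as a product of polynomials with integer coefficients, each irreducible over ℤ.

By the rational root theorem, m = -8/3 is a root, so (3*m + 8) is a factor; dividing leaves 15*m^3 - 107*m^2 - 1023*m - 1573.
Then m = 13 is a root, giving the factor (m - 13) and quotient 15*m^2 + 88*m + 121.
The remaining quadratic factors as (5*m + 11)(3*m + 11).

(3*m + 11)*(3*m + 8)*(5*m + 11)*(m - 13)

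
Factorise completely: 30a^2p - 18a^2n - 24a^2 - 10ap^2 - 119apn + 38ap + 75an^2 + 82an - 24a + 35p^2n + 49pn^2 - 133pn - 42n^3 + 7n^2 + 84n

Group: 5p(6a^2 - 2ap - 25an + 6a + 7pn + 14n^2 - 21n) + (-3n - 4)(6a^2 - 2ap - 25an + 6a + 7pn + 14n^2 - 21n); both groups contain (6a^2 - 2ap - 25an + 6a + 7pn + 14n^2 - 21n), so (5p - 3n - 4) is a factor with cofactor 6a^2 - 2ap - 25an + 6a + 7pn + 14n^2 - 21n.
The cofactor groups again: 6a^2 - 2ap - 25an + 6a + 7pn + 14n^2 - 21n = 3a(2a - 7n) + (-p - 2n + 3)(2a - 7n); both groups contain (2a - 7n), giving (3a - p - 2n + 3)(2a - 7n).

(5p - 3n - 4)(2a - 7n)(3a - p - 2n + 3)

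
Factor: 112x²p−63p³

Pull out the common factor 7p; 16x²−9p² is a difference of squares.

7p(4x−3p)(4x+3p)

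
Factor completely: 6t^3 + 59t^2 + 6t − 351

Trying the rational-root candidates, t = −9 is a root, giving the factor (t + 9) and quotient 6t^2 + 5t − 39.
The remaining quadratic factors as (t + 3)(6t − 13).

(6t − 13)(t + 3)(t + 9)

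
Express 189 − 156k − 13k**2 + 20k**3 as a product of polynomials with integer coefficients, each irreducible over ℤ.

(4k − 9)(5k − 7)(k + 3)

Testing divisors of the constant over divisors of the leading coefficient, k = 7/5 is a root, so (5k − 7) divides it; the quotient is 4k**2 + 3k − 27.
The remaining quadratic factors as (4k − 9)(k + 3).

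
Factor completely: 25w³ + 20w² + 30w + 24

Group as (25w³ + 30w) + (20w² + 24) = 5w(5w² + 6) + 4(5w² + 6).
Both groups share the factor (5w² + 6).

(5w + 4)(5w² + 6)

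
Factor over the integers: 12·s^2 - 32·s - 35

Need a pair with product 12·(-35) = -420 and sum -32: that's 10 and -42.
Split the middle term: 12·s^2 + 10·s - 42·s - 35 = 2·s·(6·s + 5) - 7·(6·s + 5).

(2·s - 7)·(6·s + 5)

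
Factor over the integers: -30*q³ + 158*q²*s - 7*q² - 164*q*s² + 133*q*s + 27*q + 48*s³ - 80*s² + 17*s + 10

Group: 6*q*(-5*q² + 23*q*s + 3*q - 12*s² + 5*s + 2) + (-4*s + 5)*(-5*q² + 23*q*s + 3*q - 12*s² + 5*s + 2); both groups contain (-5*q² + 23*q*s + 3*q - 12*s² + 5*s + 2), so (6*q - 4*s + 5) is a factor with cofactor -5*q² + 23*q*s + 3*q - 12*s² + 5*s + 2.
The cofactor groups again: -5*q² + 23*q*s + 3*q - 12*s² + 5*s + 2 = -5*q*(q - 4*s - 1) + (3*s - 2)*(q - 4*s - 1); both groups contain (q - 4*s - 1), giving -(5*q - 3*s + 2)*(q - 4*s - 1).

-(5*q - 3*s + 2)*(6*q - 4*s + 5)*(q - 4*s - 1)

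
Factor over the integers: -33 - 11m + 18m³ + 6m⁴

Group as (6m⁴ - 11m) + (18m³ - 33) = m(6m³ - 11) + 3(6m³ - 11).
Both groups share the factor (6m³ - 11).

(m + 3)(6m³ - 11)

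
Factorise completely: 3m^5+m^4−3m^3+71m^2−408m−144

Testing divisors of the constant over divisors of the leading coefficient, m = −4 is a root, so (m+4) is a factor; dividing leaves 3m^4−11m^3+41m^2−93m−36.
Next, m = −1/3 is a root, so (3m+1) divides it; the quotient is m^3−4m^2+15m−36.
Next, m = 3 is a root, giving the factor (m−3) and quotient m^2−m+12.
The quadratic m^2−m+12 has discriminant −47 < 0 and is irreducible over ℤ.

(3m+1)(m+4)(m−3)(m^2−m+12)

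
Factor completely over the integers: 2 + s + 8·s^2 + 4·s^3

Group as (4·s^3 + s) + (8·s^2 + 2) = s·(4·s^2 + 1) + 2·(4·s^2 + 1).
Both groups share the factor (4·s^2 + 1).

(s + 2)·(4·s^2 + 1)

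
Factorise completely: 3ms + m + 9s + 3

(3s + 1)(m + 3)

Group as (3ms + m) + (9s + 3) = m(3s + 1) + 3(3s + 1).
Both groups share the factor (3s + 1).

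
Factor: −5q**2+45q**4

5q**2(3q+1)(3q−1)

Every term has a factor of 5q**2. Then 9q**2−1 = (3q)² − (1)².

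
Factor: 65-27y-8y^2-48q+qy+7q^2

Group: q(7q+8y-13) + (-y-5)(7q+8y-13); both groups contain (7q+8y-13).

(7q+8y-13)(q-y-5)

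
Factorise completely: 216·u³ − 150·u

Every term has a factor of 6·u. Then 36·u² − 25 = (6·u)² − (5)².

6·u·(6·u + 5)·(6·u − 5)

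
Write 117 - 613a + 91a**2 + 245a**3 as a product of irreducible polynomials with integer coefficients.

Among the possible rational roots, a = -13/7 is a root, so (7a + 13) is a factor; dividing leaves 35a**2 - 52a + 9.
The remaining quadratic factors as (5a - 1)(7a - 9).

(5a - 1)(7a + 13)(7a - 9)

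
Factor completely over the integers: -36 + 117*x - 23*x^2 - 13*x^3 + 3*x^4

Among the possible rational roots, x = 3 is a root, so (x - 3) is a factor; dividing leaves 3*x^3 - 4*x^2 - 35*x + 12.
Continuing, x = -3 is a root, so (x + 3) divides it; the quotient is 3*x^2 - 13*x + 4.
The remaining quadratic factors as (x - 4)(3*x - 1).

(3*x - 1)*(x + 3)*(x - 3)*(x - 4)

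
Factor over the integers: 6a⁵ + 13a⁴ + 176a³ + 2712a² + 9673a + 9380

Testing divisors of the constant over divisors of the leading coefficient, a = −5/3 is a root, giving the factor (3a + 5) and quotient 2a⁴ + a³ + 57a² + 809a + 1876.
Then a = −4 is a root, giving the factor (a + 4) and quotient 2a³ − 7a² + 85a + 469.
Next, a = −7/2 is a root, so (2a + 7) divides it; the quotient is a² − 7a + 67.
The quadratic a² − 7a + 67 has discriminant −219 < 0 and is irreducible over ℤ.

(2a + 7)(3a + 5)(a + 4)(a² − 7a + 67)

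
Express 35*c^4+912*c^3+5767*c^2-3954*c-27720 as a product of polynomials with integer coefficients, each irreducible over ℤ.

(5*c+11)*(7*c-15)*(c+12)*(c+14)

Testing divisors of the constant over divisors of the leading coefficient, c = -12 is a root, so (c+12) divides it; the quotient is 35*c^3+492*c^2-137*c-2310.
Continuing, c = -11/5 is a root, so (5*c+11) divides it; the quotient is 7*c^2+83*c-210.
The remaining quadratic factors as (7*c-15)(c+14).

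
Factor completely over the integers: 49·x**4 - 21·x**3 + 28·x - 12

Group as (49·x**4 + 28·x) + (-21·x**3 - 12) = 7·x·(7·x**3 + 4) - 3·(7·x**3 + 4).
Both groups share the factor (7·x**3 + 4).

(7·x - 3)·(7·x**3 + 4)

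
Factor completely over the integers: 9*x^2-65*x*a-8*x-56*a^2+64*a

(x-8*a)*(9*x+7*a-8)

Group: x*(9*x+7*a-8) - 8*a*(9*x+7*a-8); both groups contain (9*x+7*a-8).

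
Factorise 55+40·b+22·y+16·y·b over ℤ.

(2·y+5)·(8·b+11)

Group as (16·y·b+22·y) + (40·b+55) = 2·y·(8·b+11) + 5·(8·b+11).
Both groups share the factor (8·b+11).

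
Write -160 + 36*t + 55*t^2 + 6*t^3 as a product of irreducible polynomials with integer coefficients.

(2*t + 5)*(3*t - 4)*(t + 8)

By the rational root theorem, t = 4/3 is a root, so (3*t - 4) is a factor; dividing leaves 2*t^2 + 21*t + 40.
The remaining quadratic factors as (2*t + 5)(t + 8).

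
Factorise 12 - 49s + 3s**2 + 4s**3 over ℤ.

(4s - 1)(s + 4)(s - 3)

Among the possible rational roots, s = -4 is a root, giving the factor (s + 4) and quotient 4s**2 - 13s + 3.
The remaining quadratic factors as (s - 3)(4s - 1).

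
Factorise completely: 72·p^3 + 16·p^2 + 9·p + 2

(9·p + 2)·(8·p^2 + 1)

Group as (72·p^3 + 9·p) + (16·p^2 + 2) = 9·p·(8·p^2 + 1) + 2·(8·p^2 + 1).
Both groups share the factor (8·p^2 + 1).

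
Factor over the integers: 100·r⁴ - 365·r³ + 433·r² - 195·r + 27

(4·r - 1)·(5·r - 3)·(5·r - 9)·(r - 1)

Trying the rational-root candidates, r = 3/5 is a root, so (5·r - 3) divides it; the quotient is 20·r³ - 61·r² + 50·r - 9.
Continuing, r = 1 is a root, so (r - 1) is a factor; dividing leaves 20·r² - 41·r + 9.
The remaining quadratic factors as (4·r - 1)(5·r - 9).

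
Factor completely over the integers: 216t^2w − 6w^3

Every term has a factor of 6w. Then 36t^2 − w^2 = (6t)² − (w)².

6w(6t + w)(6t − w)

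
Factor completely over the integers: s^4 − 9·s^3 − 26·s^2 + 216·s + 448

(s + 2)·(s + 4)·(s − 7)·(s − 8)

Among the possible rational roots, s = −2 is a root, so (s + 2) is a factor; dividing leaves s^3 − 11·s^2 − 4·s + 224.
Then s = 7 is a root, so (s − 7) is a factor; dividing leaves s^2 − 4·s − 32.
The remaining quadratic factors as (s − 8)(s + 4).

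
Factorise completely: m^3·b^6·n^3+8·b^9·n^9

b^6·n^3·(m+2·b·n^2)·(m^2-2·m·b·n^2+4·b^2·n^4)

Factor out b^6·n^3 first: what remains is m^3+8·b^3·n^6.
Recognize a sum of cubes with the parts m and 2·b·n^2.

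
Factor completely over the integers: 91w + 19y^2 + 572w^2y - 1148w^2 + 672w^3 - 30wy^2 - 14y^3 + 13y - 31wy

(12w - 2y - 1)(7w + y)(8w + 7y - 13)

Group: 7w(96w^2 + 68wy - 164w - 14y^2 + 19y + 13) + y(96w^2 + 68wy - 164w - 14y^2 + 19y + 13); both groups contain (96w^2 + 68wy - 164w - 14y^2 + 19y + 13), so (7w + y) is a factor with cofactor 96w^2 + 68wy - 164w - 14y^2 + 19y + 13.
The cofactor groups again: 96w^2 + 68wy - 164w - 14y^2 + 19y + 13 = 8w(12w - 2y - 1) + (7y - 13)(12w - 2y - 1); both groups contain (12w - 2y - 1), giving (8w + 7y - 13)(12w - 2y - 1).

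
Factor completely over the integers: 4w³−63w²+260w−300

By the rational root theorem, w = 15/4 is a root, so (4w−15) is a factor; dividing leaves w²−12w+20.
The remaining quadratic factors as (w−2)(w−10).

(4w−15)(w−10)(w−2)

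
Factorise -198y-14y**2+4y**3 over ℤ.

Pull out the common factor 2y, then factor the remaining trinomial.

2y(2y+11)(y-9)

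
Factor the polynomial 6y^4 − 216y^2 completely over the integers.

6y^2(y + 6)(y − 6)

Every term has a factor of 6y^2. Then y^2 − 36 = (y)² − (6)².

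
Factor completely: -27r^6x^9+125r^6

-r^6(3x^3-5)(9x^6+15x^3+25)

Every term has a factor of r^6; factoring it out leaves -27x^9+125.
Recognize a difference of cubes with the parts 5 and 3x^3.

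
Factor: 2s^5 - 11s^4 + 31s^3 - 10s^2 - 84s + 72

Testing divisors of the constant over divisors of the leading coefficient, s = -3/2 is a root, so (2s + 3) divides it; the quotient is s^4 - 7s^3 + 26s^2 - 44s + 24.
Then s = 2 is a root, so (s - 2) is a factor; dividing leaves s^3 - 5s^2 + 16s - 12.
Then s = 1 is a root, giving the factor (s - 1) and quotient s^2 - 4s + 12.
The quadratic s^2 - 4s + 12 has discriminant -32 < 0 and is irreducible over ℤ.

(2s + 3)(s - 1)(s - 2)(s^2 - 4s + 12)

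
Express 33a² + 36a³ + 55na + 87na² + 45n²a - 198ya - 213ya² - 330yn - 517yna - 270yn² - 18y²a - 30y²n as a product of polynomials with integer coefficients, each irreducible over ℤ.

Group: 6y(-5yn - 3ya - 45n² - 87na - 55n - 36a² - 33a) - a(-5yn - 3ya - 45n² - 87na - 55n - 36a² - 33a); both groups contain (-5yn - 3ya - 45n² - 87na - 55n - 36a² - 33a), so (6y - a) is a factor with cofactor -5yn - 3ya - 45n² - 87na - 55n - 36a² - 33a.
The cofactor groups again: -5yn - 3ya - 45n² - 87na - 55n - 36a² - 33a = -5n(y + 9n + 12a + 11) - 3a(y + 9n + 12a + 11); both groups contain (y + 9n + 12a + 11), giving -(5n + 3a)(y + 9n + 12a + 11).

-(6y - a)(y + 9n + 12a + 11)(5n + 3a)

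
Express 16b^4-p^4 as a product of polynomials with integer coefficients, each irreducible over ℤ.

(2b)⁴ − (p)⁴ = ((2b)² − (p)²)((2b)² + (p)²); the first factor splits again, the second (4b^2+p^2) is irreducible.

(2b+p)(2b-p)(4b^2+p^2)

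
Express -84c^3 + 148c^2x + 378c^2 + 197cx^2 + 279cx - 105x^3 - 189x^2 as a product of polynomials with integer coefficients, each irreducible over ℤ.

Group: 2c(-42c^2 - 31cx + 21x^2) + (-5x - 9)(-42c^2 - 31cx + 21x^2); both groups contain (-42c^2 - 31cx + 21x^2), so (2c - 5x - 9) is a factor with cofactor -42c^2 - 31cx + 21x^2.
The cofactor groups again: -42c^2 - 31cx + 21x^2 = -6c(7c - 3x) - 7x(7c - 3x); both groups contain (7c - 3x), giving -(6c + 7x)(7c - 3x).

-(2c - 5x - 9)(6c + 7x)(7c - 3x)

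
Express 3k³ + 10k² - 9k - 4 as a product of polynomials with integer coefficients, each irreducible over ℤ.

Among the possible rational roots, k = -4 is a root, so (k + 4) divides it; the quotient is 3k² - 2k - 1.
The remaining quadratic factors as (3k + 1)(k - 1).

(3k + 1)(k + 4)(k - 1)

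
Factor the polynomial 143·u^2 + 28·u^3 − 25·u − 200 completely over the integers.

By the rational root theorem, u = 8/7 is a root, giving the factor (7·u − 8) and quotient 4·u^2 + 25·u + 25.
The remaining quadratic factors as (4·u + 5)(u + 5).

(4·u + 5)·(7·u − 8)·(u + 5)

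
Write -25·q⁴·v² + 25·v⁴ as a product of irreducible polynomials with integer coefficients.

-25·v²·(q² + v)·(q² - v)

Every term has a factor of 25·v²; factoring it out leaves -q⁴ + v².
Recognize a difference of squares with the parts v and q².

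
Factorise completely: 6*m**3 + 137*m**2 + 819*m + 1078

(6*m + 11)*(m + 14)*(m + 7)

Testing divisors of the constant over divisors of the leading coefficient, m = -7 is a root, giving the factor (m + 7) and quotient 6*m**2 + 95*m + 154.
The remaining quadratic factors as (m + 14)(6*m + 11).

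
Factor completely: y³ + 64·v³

Recognize a sum of cubes with the parts y and 4·v.

(y + 4·v)·(y² - 4·y·v + 16·v²)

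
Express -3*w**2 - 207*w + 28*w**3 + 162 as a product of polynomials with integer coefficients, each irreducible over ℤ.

(4*w - 9)*(7*w - 6)*(w + 3)

Testing divisors of the constant over divisors of the leading coefficient, w = -3 is a root, giving the factor (w + 3) and quotient 28*w**2 - 87*w + 54.
The remaining quadratic factors as (7*w - 6)(4*w - 9).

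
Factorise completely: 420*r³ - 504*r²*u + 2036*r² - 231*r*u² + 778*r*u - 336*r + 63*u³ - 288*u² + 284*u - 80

(14*r + 7*u - 4)*(15*r - 3*u + 2)*(2*r - 3*u + 10)

Group: 2*r*(210*r² + 63*r*u - 32*r - 21*u² + 26*u - 8) + (-3*u + 10)*(210*r² + 63*r*u - 32*r - 21*u² + 26*u - 8); both groups contain (210*r² + 63*r*u - 32*r - 21*u² + 26*u - 8), so (2*r - 3*u + 10) is a factor with cofactor 210*r² + 63*r*u - 32*r - 21*u² + 26*u - 8.
The cofactor groups again: 210*r² + 63*r*u - 32*r - 21*u² + 26*u - 8 = 15*r*(14*r + 7*u - 4) + (-3*u + 2)*(14*r + 7*u - 4); both groups contain (14*r + 7*u - 4), giving (15*r - 3*u + 2)*(14*r + 7*u - 4).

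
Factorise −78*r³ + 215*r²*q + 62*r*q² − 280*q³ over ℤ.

−(3*r − 4*q)*(2*r − 5*q)*(13*r + 14*q)

Group: 3*r*(−26*r² + 37*r*q + 70*q²) − 4*q*(−26*r² + 37*r*q + 70*q²); both groups contain (−26*r² + 37*r*q + 70*q²), so (3*r − 4*q) is a factor with cofactor −26*r² + 37*r*q + 70*q².
The cofactor groups again: −26*r² + 37*r*q + 70*q² = −13*r*(2*r − 5*q) − 14*q*(2*r − 5*q); both groups contain (2*r − 5*q), giving −(13*r + 14*q)*(2*r − 5*q).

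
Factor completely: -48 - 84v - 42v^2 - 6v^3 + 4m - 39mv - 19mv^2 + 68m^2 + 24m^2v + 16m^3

(4m + v + 4)(4m - 3v - 3)(m + 2v + 4)

Group: 4m(4m^2 + 5mv + 13m - 6v^2 - 18v - 12) + (v + 4)(4m^2 + 5mv + 13m - 6v^2 - 18v - 12); both groups contain (4m^2 + 5mv + 13m - 6v^2 - 18v - 12), so (4m + v + 4) is a factor with cofactor 4m^2 + 5mv + 13m - 6v^2 - 18v - 12.
The cofactor groups again: 4m^2 + 5mv + 13m - 6v^2 - 18v - 12 = m(4m - 3v - 3) + (2v + 4)(4m - 3v - 3); both groups contain (4m - 3v - 3), giving (m + 2v + 4)(4m - 3v - 3).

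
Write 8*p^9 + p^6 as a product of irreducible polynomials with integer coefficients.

p^6*(2*p + 1)*(4*p^2 - 2*p + 1)

Pull out the common factor p^6, leaving 8*p^3 + 1.
Recognize a sum of cubes with the parts 1 and 2*p.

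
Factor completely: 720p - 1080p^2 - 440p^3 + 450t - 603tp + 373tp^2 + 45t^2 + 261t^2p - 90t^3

Group: 3t(-30t^2 - 23tp + 75t + 40p^2 + 120p) + (-11p + 6)(-30t^2 - 23tp + 75t + 40p^2 + 120p); both groups contain (-30t^2 - 23tp + 75t + 40p^2 + 120p), so (3t - 11p + 6) is a factor with cofactor -30t^2 - 23tp + 75t + 40p^2 + 120p.
The cofactor groups again: -30t^2 - 23tp + 75t + 40p^2 + 120p = -5t(6t - 5p - 15) - 8p(6t - 5p - 15); both groups contain (6t - 5p - 15), giving -(5t + 8p)(6t - 5p - 15).

-(3t - 11p + 6)(6t - 5p - 15)(5t + 8p)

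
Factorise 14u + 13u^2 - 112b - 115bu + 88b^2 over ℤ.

(11b - 13u - 14)(8b - u)

Group: 11b(8b - u) + (-13u - 14)(8b - u); both groups contain (8b - u).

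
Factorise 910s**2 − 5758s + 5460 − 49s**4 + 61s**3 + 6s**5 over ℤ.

(6s − 7)(s + 5)(s − 6)(s**2 − 6s + 26)

By the rational root theorem, s = −5 is a root, so (s + 5) divides it; the quotient is 6s**4 − 79s**3 + 456s**2 − 1370s + 1092.
Continuing, s = 7/6 is a root, so (6s − 7) divides it; the quotient is s**3 − 12s**2 + 62s − 156.
Then s = 6 is a root, so (s − 6) is a factor; dividing leaves s**2 − 6s + 26.
The quadratic s**2 − 6s + 26 has discriminant −68 < 0 and is irreducible over ℤ.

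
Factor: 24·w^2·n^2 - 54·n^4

Every term has a factor of 6·n^2. Then 4·w^2 - 9·n^2 = (2·w)² − (3·n)².

6·n^2·(2·w - 3·n)·(2·w + 3·n)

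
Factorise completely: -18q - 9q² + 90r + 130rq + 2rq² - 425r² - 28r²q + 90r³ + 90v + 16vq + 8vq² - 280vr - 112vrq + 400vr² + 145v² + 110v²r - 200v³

Group: 5v(-40v² + 62vr - 8vq + 29v + 18r² - 2rq - 85r + 9q + 18) + (5r - q)(-40v² + 62vr - 8vq + 29v + 18r² - 2rq - 85r + 9q + 18); both groups contain (-40v² + 62vr - 8vq + 29v + 18r² - 2rq - 85r + 9q + 18), so (5v + 5r - q) is a factor with cofactor -40v² + 62vr - 8vq + 29v + 18r² - 2rq - 85r + 9q + 18.
The cofactor groups again: -40v² + 62vr - 8vq + 29v + 18r² - 2rq - 85r + 9q + 18 = -8v(5v - 9r + q + 2) + (-2r + 9)(5v - 9r + q + 2); both groups contain (5v - 9r + q + 2), giving -(8v + 2r - 9)(5v - 9r + q + 2).

-(5v + 5r - q)(8v + 2r - 9)(5v - 9r + q + 2)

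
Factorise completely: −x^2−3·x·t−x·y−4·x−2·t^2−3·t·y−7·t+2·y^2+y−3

Group: −x·(x+t+2·y+3) + (−2·t+y−1)·(x+t+2·y+3); both groups contain (x+t+2·y+3).

−(x+2·t−y+1)·(x+t+2·y+3)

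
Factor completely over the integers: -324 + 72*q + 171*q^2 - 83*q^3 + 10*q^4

(2*q - 9)*(5*q + 6)*(q - 2)*(q - 3)

Testing divisors of the constant over divisors of the leading coefficient, q = 2 is a root, so (q - 2) is a factor; dividing leaves 10*q^3 - 63*q^2 + 45*q + 162.
Continuing, q = 3 is a root, so (q - 3) is a factor; dividing leaves 10*q^2 - 33*q - 54.
The remaining quadratic factors as (2*q - 9)(5*q + 6).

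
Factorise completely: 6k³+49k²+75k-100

Testing divisors of the constant over divisors of the leading coefficient, k = -5 is a root, so (k+5) is a factor; dividing leaves 6k²+19k-20.
The remaining quadratic factors as (6k-5)(k+4).

(6k-5)(k+4)(k+5)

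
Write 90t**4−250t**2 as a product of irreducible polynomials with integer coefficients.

Pull out the common factor 10t**2; 9t**2−25 is a difference of squares.

10t**2(3t+5)(3t−5)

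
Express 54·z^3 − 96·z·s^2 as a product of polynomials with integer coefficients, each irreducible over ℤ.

6·z·(3·z − 4·s)·(3·z + 4·s)

Factor out 6·z, leaving 9·z^2 − 16·s^2, which is a difference of two squares.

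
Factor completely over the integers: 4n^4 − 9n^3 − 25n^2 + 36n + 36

Testing divisors of the constant over divisors of the leading coefficient, n = 2 is a root, so (n − 2) divides it; the quotient is 4n^3 − n^2 − 27n − 18.
Continuing, n = −2 is a root, so (n + 2) is a factor; dividing leaves 4n^2 − 9n − 9.
The remaining quadratic factors as (4n + 3)(n − 3).

(4n + 3)(n + 2)(n − 2)(n − 3)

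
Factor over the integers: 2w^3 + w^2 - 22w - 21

Among the possible rational roots, w = 7/2 is a root, so (2w - 7) divides it; the quotient is w^2 + 4w + 3.
The remaining quadratic factors as (w + 3)(w + 1).

(2w - 7)(w + 1)(w + 3)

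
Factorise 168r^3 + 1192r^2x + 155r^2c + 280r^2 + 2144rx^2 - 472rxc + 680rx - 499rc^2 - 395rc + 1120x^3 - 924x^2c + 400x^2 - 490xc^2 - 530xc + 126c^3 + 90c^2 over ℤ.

Group: 3r(56r^2 + 136rx - 79rc + 80x^2 - 106xc + 18c^2) + (14x + 7c + 5)(56r^2 + 136rx - 79rc + 80x^2 - 106xc + 18c^2); both groups contain (56r^2 + 136rx - 79rc + 80x^2 - 106xc + 18c^2), so (3r + 14x + 7c + 5) is a factor with cofactor 56r^2 + 136rx - 79rc + 80x^2 - 106xc + 18c^2.
The cofactor groups again: 56r^2 + 136rx - 79rc + 80x^2 - 106xc + 18c^2 = 8r(7r + 10x - 2c) + (8x - 9c)(7r + 10x - 2c); both groups contain (7r + 10x - 2c), giving (8r + 8x - 9c)(7r + 10x - 2c).

(7r + 10x - 2c)(8r + 8x - 9c)(3r + 14x + 7c + 5)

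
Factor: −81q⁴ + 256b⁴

(4b + 3q)(4b − 3q)(16b² + 9q²)

Write as (16b²)² − (9q²)², then factor 16b² − 9q² once more.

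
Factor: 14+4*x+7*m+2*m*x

Group as (2*m*x+7*m) + (4*x+14) = m*(2*x+7) + 2*(2*x+7).
Both groups share the factor (2*x+7).

(2*x+7)*(m+2)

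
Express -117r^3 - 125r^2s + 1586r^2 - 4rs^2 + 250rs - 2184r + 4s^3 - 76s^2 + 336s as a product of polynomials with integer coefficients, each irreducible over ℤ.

Group: 13r(-9r^2 - 11rs + 122r - 2s^2 + 38s - 168) - 2s(-9r^2 - 11rs + 122r - 2s^2 + 38s - 168); both groups contain (-9r^2 - 11rs + 122r - 2s^2 + 38s - 168), so (13r - 2s) is a factor with cofactor -9r^2 - 11rs + 122r - 2s^2 + 38s - 168.
The cofactor groups again: -9r^2 - 11rs + 122r - 2s^2 + 38s - 168 = -9r(r + s - 12) + (-2s + 14)(r + s - 12); both groups contain (r + s - 12), giving -(9r + 2s - 14)(r + s - 12).

-(13r - 2s)(9r + 2s - 14)(r + s - 12)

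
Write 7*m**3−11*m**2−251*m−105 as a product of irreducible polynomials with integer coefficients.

(7*m+3)*(m+5)*(m−7)

By the rational root theorem, m = −3/7 is a root, so (7*m+3) is a factor; dividing leaves m**2−2*m−35.
The remaining quadratic factors as (m−7)(m+5).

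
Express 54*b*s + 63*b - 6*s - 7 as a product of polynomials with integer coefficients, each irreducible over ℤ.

(6*s + 7)*(9*b - 1)

Group as (54*b*s + 63*b) + (-6*s - 7) = 9*b*(6*s + 7) - (6*s + 7).
Both groups share the factor (6*s + 7).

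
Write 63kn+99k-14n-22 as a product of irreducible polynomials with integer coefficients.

Group as (63kn+99k) + (-14n-22) = 9k(7n+11) - 2(7n+11).
Both groups share the factor (7n+11).

(7n+11)(9k-2)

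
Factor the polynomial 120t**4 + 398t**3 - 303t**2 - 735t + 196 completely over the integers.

(2t + 7)(3t - 4)(4t - 1)(5t + 7)

Trying the rational-root candidates, t = -7/5 is a root, so (5t + 7) divides it; the quotient is 24t**3 + 46t**2 - 125t + 28.
Then t = -7/2 is a root, so (2t + 7) is a factor; dividing leaves 12t**2 - 19t + 4.
The remaining quadratic factors as (4t - 1)(3t - 4).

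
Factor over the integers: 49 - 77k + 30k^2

Need a pair with product 30·49 = 1470 and sum -77: that's -35 and -42.
Split the middle term: 30k^2 - 35k - 42k + 49 = 5k(6k - 7) - 7(6k - 7).

(5k - 7)(6k - 7)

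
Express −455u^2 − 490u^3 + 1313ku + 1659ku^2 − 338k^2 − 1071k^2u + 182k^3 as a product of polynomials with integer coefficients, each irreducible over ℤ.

Group: 7k(26k^2 − 101ku + 35u^2) + (−14u − 13)(26k^2 − 101ku + 35u^2); both groups contain (26k^2 − 101ku + 35u^2), so (7k − 14u − 13) is a factor with cofactor 26k^2 − 101ku + 35u^2.
The cofactor groups again: 26k^2 − 101ku + 35u^2 = 13k(2k − 7u) − 5u(2k − 7u); both groups contain (2k − 7u), giving (13k − 5u)(2k − 7u).

(13k − 5u)(2k − 7u)(7k − 14u − 13)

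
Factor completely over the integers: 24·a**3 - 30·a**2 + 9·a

Pull out the common factor 3·a, then factor the remaining trinomial.

3·a·(2·a - 1)·(4·a - 3)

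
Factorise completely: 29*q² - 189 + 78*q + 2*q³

(2*q - 3)*(q + 7)*(q + 9)

Among the possible rational roots, q = 3/2 is a root, giving the factor (2*q - 3) and quotient q² + 16*q + 63.
The remaining quadratic factors as (q + 7)(q + 9).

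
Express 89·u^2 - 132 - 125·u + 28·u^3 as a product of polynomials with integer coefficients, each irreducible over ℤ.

(4·u + 3)·(7·u - 11)·(u + 4)

Among the possible rational roots, u = -3/4 is a root, giving the factor (4·u + 3) and quotient 7·u^2 + 17·u - 44.
The remaining quadratic factors as (7·u - 11)(u + 4).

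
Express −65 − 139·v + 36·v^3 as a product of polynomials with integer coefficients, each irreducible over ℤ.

Trying the rational-root candidates, v = −5/3 is a root, giving the factor (3·v + 5) and quotient 12·v^2 − 20·v − 13.
The remaining quadratic factors as (6·v − 13)(2·v + 1).

(2·v + 1)·(3·v + 5)·(6·v − 13)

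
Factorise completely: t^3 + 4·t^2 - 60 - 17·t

(t + 3)·(t + 5)·(t - 4)

Among the possible rational roots, t = 4 is a root, giving the factor (t - 4) and quotient t^2 + 8·t + 15.
The remaining quadratic factors as (t + 5)(t + 3).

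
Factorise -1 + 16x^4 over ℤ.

(2x)⁴ − (1)⁴ = ((2x)² − (1)²)((2x)² + (1)²); the first factor splits again, the second (4x^2 + 1) is irreducible.

(2x + 1)(2x - 1)(4x^2 + 1)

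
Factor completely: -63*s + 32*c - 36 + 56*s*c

Group as (56*s*c - 63*s) + (32*c - 36) = 7*s*(8*c - 9) + 4*(8*c - 9).
Both groups share the factor (8*c - 9).

(7*s + 4)*(8*c - 9)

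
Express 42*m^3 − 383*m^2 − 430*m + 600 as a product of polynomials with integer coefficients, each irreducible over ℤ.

By the rational root theorem, m = 5/6 is a root, so (6*m − 5) divides it; the quotient is 7*m^2 − 58*m − 120.
The remaining quadratic factors as (m − 10)(7*m + 12).

(6*m − 5)*(7*m + 12)*(m − 10)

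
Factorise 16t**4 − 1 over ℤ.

(2t + 1)(2t − 1)(4t**2 + 1)

Write as (4t**2)² − (1)², then factor 4t**2 − 1 once more.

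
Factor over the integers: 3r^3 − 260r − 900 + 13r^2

(3r + 10)(r + 10)(r − 9)

Trying the rational-root candidates, r = −10 is a root, giving the factor (r + 10) and quotient 3r^2 − 17r − 90.
The remaining quadratic factors as (r − 9)(3r + 10).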